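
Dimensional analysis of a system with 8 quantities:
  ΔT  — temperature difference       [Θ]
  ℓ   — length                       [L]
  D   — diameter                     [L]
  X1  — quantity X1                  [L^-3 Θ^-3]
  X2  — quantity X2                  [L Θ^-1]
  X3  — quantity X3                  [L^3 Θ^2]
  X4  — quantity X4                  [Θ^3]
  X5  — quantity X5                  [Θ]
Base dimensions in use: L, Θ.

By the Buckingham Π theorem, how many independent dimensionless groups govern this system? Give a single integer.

6

Dimensional matrix (L×Θ by ΔT×ℓ×D×X1×X2×X3×X4×X5):
  L: [ 0  1  1 -3  1  3  0  0]
  Θ: [ 1  0  0 -3 -1  2  3  1]
Row reduction gives pivot columns ΔT,ℓ; rank = 2
Π count = n − r = 8 − 2 = 6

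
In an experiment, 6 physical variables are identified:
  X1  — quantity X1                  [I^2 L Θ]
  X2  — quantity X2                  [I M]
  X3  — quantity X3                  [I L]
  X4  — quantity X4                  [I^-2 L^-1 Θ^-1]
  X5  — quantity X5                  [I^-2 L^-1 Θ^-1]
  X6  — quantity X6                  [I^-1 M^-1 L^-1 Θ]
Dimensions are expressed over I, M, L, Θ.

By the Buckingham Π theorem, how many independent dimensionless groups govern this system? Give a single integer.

3

Exponent matrix [I,M,L,Θ] × [X1,X2,X3,X4,X5,X6]:
  I: [ 2  1  1 -2 -2 -1]
  M: [ 0  1  0  0  0 -1]
  L: [ 1  0  1 -1 -1 -1]
  Θ: [ 1  0  0 -1 -1  1]
RREF → pivots at {X1,X2,X3} ⇒ r = 3
Π count = n − r = 6 − 3 = 3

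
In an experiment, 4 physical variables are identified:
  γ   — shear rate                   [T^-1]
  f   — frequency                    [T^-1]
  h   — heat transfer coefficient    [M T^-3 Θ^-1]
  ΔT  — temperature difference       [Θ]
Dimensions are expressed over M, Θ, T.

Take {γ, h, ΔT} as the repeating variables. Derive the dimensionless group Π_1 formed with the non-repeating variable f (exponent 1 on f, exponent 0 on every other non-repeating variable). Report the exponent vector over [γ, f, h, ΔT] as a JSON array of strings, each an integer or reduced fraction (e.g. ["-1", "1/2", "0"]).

["-1", "1", "0", "0"]

Write exponents as rows M,Θ,T / cols γ,f,h,ΔT:
  M: [ 0  0  1  0]
  Θ: [ 0  0 -1  1]
  T: [-1 -1 -3  0]
Echelon form has 3 nonzero rows (pivots: γ,h,ΔT)
Pivot set = {γ,h,ΔT}, free = {f}
RREF:
  r0: [   1    1    0    0]
  r1: [   0    0    1    0]
  r2: [   0    0    0    1]
Fix exponent of f at 1; solve each RREF row for its pivot's exponent:
  r0: exp(γ) + (1)·1 = 0 ⇒ exp(γ) = -1
  r1: exp(h) + (0)·1 = 0 ⇒ exp(h) = 0
  r2: exp(ΔT) + (0)·1 = 0 ⇒ exp(ΔT) = 0
Π_1 = γ^-1 · f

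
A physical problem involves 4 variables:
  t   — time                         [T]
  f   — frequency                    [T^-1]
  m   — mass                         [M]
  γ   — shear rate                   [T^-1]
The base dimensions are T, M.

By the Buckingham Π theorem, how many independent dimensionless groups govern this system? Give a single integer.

2

Exponent matrix [T,M] × [t,f,m,γ]:
  T: [ 1 -1  0 -1]
  M: [ 0  0  1  0]
Row reduction gives pivot columns t,m; rank = 2
n=4, r=2 ⇒ 2 dimensionless groups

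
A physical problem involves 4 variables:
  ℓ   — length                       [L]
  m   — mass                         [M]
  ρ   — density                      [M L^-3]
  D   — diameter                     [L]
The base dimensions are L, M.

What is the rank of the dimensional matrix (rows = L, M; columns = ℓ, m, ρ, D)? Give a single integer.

2

Exponent matrix [L,M] × [ℓ,m,ρ,D]:
  L: [ 1  0 -3  1]
  M: [ 0  1  1  0]
Row reduction gives pivot columns ℓ,m; rank = 2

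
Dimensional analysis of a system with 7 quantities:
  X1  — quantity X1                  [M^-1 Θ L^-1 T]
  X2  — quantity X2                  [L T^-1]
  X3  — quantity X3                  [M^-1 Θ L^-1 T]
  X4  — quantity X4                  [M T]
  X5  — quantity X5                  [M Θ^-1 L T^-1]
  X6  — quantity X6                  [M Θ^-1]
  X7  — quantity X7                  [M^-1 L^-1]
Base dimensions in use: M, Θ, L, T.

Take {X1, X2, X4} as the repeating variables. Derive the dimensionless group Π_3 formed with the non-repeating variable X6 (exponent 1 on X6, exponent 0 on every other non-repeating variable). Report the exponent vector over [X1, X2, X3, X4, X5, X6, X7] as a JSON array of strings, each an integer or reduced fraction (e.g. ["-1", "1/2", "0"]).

Exponent matrix [M,Θ,L,T] × [X1,X2,X3,X4,X5,X6,X7]:
  M: [-1  0 -1  1  1  1 -1]
  Θ: [ 1  0  1  0 -1 -1  0]
  L: [-1  1 -1  0  1  0 -1]
  T: [ 1 -1  1  1 -1  0  0]
Row reduction gives pivot columns X1,X2,X4; rank = 3
Repeat: X1,X2,X4; free: X3,X5,X6,X7
RREF:
  r0: [   1    0    1    0   -1   -1    0]
  r1: [   0    1    0    0    0   -1   -1]
  r2: [   0    0    0    1    0    0   -1]
  r3: [   0    0    0    0    0    0    0]
Fix exponent of X6 at 1, X3 at 0, X5 at 0, X7 at 0; solve each RREF row for its pivot's exponent:
  r0: exp(X1) + (-1)·1 = 0 ⇒ exp(X1) = 1
  r1: exp(X2) + (-1)·1 = 0 ⇒ exp(X2) = 1
  r2: exp(X4) + (0)·1 = 0 ⇒ exp(X4) = 0
Π_3 = X1 · X2 · X6

["1", "1", "0", "0", "0", "1", "0"]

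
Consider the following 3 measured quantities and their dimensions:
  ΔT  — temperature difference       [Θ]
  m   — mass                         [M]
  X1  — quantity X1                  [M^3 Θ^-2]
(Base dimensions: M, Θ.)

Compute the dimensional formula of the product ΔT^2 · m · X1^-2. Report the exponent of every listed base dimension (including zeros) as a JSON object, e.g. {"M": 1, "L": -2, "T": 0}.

Exponent matrix [M,Θ] × [ΔT,m,X1]:
  M: [ 0  1  3]
  Θ: [ 1  0 -2]
  [M]: (2)·0+(1)·1+(-2)·3 = -5
  [Θ]: (2)·1+(1)·0+(-2)·-2 = 6
⇒ M^-5 Θ^6

{"M": -5, "Θ": 6}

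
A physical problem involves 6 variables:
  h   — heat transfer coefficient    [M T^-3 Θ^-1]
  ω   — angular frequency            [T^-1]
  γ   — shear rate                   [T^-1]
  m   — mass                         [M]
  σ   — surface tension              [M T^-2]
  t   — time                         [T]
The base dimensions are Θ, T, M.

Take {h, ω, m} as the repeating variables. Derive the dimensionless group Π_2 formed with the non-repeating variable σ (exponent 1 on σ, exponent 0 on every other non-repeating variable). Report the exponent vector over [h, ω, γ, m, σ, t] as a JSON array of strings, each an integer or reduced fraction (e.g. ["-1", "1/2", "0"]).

["0", "-2", "0", "-1", "1", "0"]

Write exponents as rows Θ,T,M / cols h,ω,γ,m,σ,t:
  Θ: [-1  0  0  0  0  0]
  T: [-3 -1 -1  0 -2  1]
  M: [ 1  0  0  1  1  0]
Row reduction gives pivot columns h,ω,m; rank = 3
Pivot set = {h,ω,m}, free = {γ,σ,t}
RREF:
  r0: [   1    0    0    0    0    0]
  r1: [   0    1    1    0    2   -1]
  r2: [   0    0    0    1    1    0]
Fix exponent of σ at 1, γ at 0, t at 0; solve each RREF row for its pivot's exponent:
  r0: exp(h) + (0)·1 = 0 ⇒ exp(h) = 0
  r1: exp(ω) + (2)·1 = 0 ⇒ exp(ω) = -2
  r2: exp(m) + (1)·1 = 0 ⇒ exp(m) = -1
Π_2 = ω^-2 · m^-1 · σ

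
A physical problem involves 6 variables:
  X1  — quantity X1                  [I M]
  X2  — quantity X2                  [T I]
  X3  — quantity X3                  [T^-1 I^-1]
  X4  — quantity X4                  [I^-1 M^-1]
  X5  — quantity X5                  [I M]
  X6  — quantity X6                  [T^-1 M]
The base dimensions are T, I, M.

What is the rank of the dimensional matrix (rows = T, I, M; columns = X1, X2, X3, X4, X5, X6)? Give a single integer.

Exponent matrix [T,I,M] × [X1,X2,X3,X4,X5,X6]:
  T: [ 0  1 -1  0  0 -1]
  I: [ 1  1 -1 -1  1  0]
  M: [ 1  0  0 -1  1  1]
RREF → pivots at {X1,X2} ⇒ r = 2

2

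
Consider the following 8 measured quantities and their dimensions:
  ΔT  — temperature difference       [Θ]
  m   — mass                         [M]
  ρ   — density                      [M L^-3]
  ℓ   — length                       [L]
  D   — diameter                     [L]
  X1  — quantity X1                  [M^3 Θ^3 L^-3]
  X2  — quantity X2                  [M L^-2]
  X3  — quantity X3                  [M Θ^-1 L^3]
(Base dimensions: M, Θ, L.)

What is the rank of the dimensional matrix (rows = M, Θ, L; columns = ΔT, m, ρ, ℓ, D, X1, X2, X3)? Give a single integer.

Write exponents as rows M,Θ,L / cols ΔT,m,ρ,ℓ,D,X1,X2,X3:
  M: [ 0  1  1  0  0  3  1  1]
  Θ: [ 1  0  0  0  0  3  0 -1]
  L: [ 0  0 -3  1  1 -3 -2  3]
RREF → pivots at {ΔT,m,ρ} ⇒ r = 3

3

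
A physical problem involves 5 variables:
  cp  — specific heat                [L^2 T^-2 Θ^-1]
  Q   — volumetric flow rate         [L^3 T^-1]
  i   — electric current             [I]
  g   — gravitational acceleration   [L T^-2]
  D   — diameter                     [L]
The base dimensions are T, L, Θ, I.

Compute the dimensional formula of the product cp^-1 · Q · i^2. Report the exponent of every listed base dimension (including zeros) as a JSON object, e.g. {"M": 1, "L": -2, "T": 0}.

Exponent matrix [T,L,Θ,I] × [cp,Q,i,g,D]:
  T: [-2 -1  0 -2  0]
  L: [ 2  3  0  1  1]
  Θ: [-1  0  0  0  0]
  I: [ 0  0  1  0  0]
  [T]: (-1)·-2+(1)·-1+(2)·0 = 1
  [L]: (-1)·2+(1)·3+(2)·0 = 1
  [Θ]: (-1)·-1+(1)·0+(2)·0 = 1
  [I]: (-1)·0+(1)·0+(2)·1 = 2
⇒ T L Θ I^2

{"T": 1, "L": 1, "Θ": 1, "I": 2}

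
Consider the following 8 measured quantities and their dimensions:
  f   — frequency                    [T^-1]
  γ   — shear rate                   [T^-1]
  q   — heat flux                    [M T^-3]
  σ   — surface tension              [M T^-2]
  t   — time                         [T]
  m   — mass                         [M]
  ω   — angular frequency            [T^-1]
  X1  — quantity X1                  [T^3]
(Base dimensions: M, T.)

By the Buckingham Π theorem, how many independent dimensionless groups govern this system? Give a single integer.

6

Dimensional matrix (M×T by f×γ×q×σ×t×m×ω×X1):
  M: [ 0  0  1  1  0  1  0  0]
  T: [-1 -1 -3 -2  1  0 -1  3]
RREF → pivots at {f,q} ⇒ r = 2
Π count = n − r = 8 − 2 = 6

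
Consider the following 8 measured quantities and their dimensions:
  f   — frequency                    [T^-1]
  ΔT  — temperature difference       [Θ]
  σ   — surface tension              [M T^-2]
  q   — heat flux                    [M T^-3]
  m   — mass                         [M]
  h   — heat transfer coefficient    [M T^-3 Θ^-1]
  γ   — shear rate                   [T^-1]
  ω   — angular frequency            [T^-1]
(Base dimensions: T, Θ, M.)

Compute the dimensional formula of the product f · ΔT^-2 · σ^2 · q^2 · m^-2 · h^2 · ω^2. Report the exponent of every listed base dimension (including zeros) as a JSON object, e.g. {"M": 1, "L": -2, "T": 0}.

{"T": -19, "Θ": -4, "M": 4}

Write exponents as rows T,Θ,M / cols f,ΔT,σ,q,m,h,γ,ω:
  T: [-1  0 -2 -3  0 -3 -1 -1]
  Θ: [ 0  1  0  0  0 -1  0  0]
  M: [ 0  0  1  1  1  1  0  0]
  [T]: (1)·-1+(-2)·0+(2)·-2+(2)·-3+(-2)·0+(2)·-3+(2)·-1 = -19
  [Θ]: (1)·0+(-2)·1+(2)·0+(2)·0+(-2)·0+(2)·-1+(2)·0 = -4
  [M]: (1)·0+(-2)·0+(2)·1+(2)·1+(-2)·1+(2)·1+(2)·0 = 4
⇒ T^-19 Θ^-4 M^4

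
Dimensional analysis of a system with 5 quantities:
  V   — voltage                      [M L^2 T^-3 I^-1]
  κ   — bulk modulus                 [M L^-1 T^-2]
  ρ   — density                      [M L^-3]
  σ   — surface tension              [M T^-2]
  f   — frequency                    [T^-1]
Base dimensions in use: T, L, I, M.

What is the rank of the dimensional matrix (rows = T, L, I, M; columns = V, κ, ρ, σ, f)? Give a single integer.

Exponent matrix [T,L,I,M] × [V,κ,ρ,σ,f]:
  T: [-3 -2  0 -2 -1]
  L: [ 2 -1 -3  0  0]
  I: [-1  0  0  0  0]
  M: [ 1  1  1  1  0]
Echelon form has 4 nonzero rows (pivots: V,κ,ρ,σ)

4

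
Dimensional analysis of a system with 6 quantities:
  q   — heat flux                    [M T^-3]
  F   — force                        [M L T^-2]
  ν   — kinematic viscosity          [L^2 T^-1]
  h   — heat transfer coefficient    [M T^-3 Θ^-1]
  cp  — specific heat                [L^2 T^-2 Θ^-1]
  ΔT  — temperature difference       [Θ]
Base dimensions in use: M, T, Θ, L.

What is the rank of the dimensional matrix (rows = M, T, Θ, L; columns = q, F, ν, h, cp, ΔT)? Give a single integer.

4

Dimensional matrix (M×T×Θ×L by q×F×ν×h×cp×ΔT):
  M: [ 1  1  0  1  0  0]
  T: [-3 -2 -1 -3 -2  0]
  Θ: [ 0  0  0 -1 -1  1]
  L: [ 0  1  2  0  2  0]
Echelon form has 4 nonzero rows (pivots: q,F,ν,h)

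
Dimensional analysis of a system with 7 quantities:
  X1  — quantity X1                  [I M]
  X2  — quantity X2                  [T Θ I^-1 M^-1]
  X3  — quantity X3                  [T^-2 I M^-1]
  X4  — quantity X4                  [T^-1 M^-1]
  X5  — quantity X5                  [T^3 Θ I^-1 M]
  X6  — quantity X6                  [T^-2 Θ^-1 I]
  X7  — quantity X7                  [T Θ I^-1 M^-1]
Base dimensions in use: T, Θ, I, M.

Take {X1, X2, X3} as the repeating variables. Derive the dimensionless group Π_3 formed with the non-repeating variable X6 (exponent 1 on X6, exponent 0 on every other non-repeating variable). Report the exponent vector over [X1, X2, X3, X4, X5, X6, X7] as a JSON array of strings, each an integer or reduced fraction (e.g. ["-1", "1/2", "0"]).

Write exponents as rows T,Θ,I,M / cols X1,X2,X3,X4,X5,X6,X7:
  T: [ 0  1 -2 -1  3 -2  1]
  Θ: [ 0  1  0  0  1 -1  1]
  I: [ 1 -1  1  0 -1  1 -1]
  M: [ 1 -1 -1 -1  1  0 -1]
RREF → pivots at {X1,X2,X3} ⇒ r = 3
Pivot set = {X1,X2,X3}, free = {X4,X5,X6,X7}
RREF:
  r0: [   1    0    0 -1/2    1 -1/2    0]
  r1: [   0    1    0    0    1   -1    1]
  r2: [   0    0    1  1/2   -1  1/2    0]
  r3: [   0    0    0    0    0    0    0]
Fix exponent of X6 at 1, X4 at 0, X5 at 0, X7 at 0; solve each RREF row for its pivot's exponent:
  r0: exp(X1) + (-1/2)·1 = 0 ⇒ exp(X1) = 1/2
  r1: exp(X2) + (-1)·1 = 0 ⇒ exp(X2) = 1
  r2: exp(X3) + (1/2)·1 = 0 ⇒ exp(X3) = -1/2
Π_3 = X1^(1/2) · X2 · X3^(-1/2) · X6

["1/2", "1", "-1/2", "0", "0", "1", "0"]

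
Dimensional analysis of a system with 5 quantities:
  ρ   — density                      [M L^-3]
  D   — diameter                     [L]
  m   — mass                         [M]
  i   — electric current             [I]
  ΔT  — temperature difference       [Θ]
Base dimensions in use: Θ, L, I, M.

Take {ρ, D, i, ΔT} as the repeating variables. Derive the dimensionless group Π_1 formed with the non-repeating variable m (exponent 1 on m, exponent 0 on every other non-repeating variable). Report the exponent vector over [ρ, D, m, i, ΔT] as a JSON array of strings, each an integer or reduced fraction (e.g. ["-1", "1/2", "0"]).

Write exponents as rows Θ,L,I,M / cols ρ,D,m,i,ΔT:
  Θ: [ 0  0  0  0  1]
  L: [-3  1  0  0  0]
  I: [ 0  0  0  1  0]
  M: [ 1  0  1  0  0]
RREF → pivots at {ρ,D,i,ΔT} ⇒ r = 4
Repeat: ρ,D,i,ΔT; free: m
RREF:
  r0: [   1    0    1    0    0]
  r1: [   0    1    3    0    0]
  r2: [   0    0    0    1    0]
  r3: [   0    0    0    0    1]
Fix exponent of m at 1; solve each RREF row for its pivot's exponent:
  r0: exp(ρ) + (1)·1 = 0 ⇒ exp(ρ) = -1
  r1: exp(D) + (3)·1 = 0 ⇒ exp(D) = -3
  r2: exp(i) + (0)·1 = 0 ⇒ exp(i) = 0
  r3: exp(ΔT) + (0)·1 = 0 ⇒ exp(ΔT) = 0
Π_1 = ρ^-1 · D^-3 · m

["-1", "-3", "1", "0", "0"]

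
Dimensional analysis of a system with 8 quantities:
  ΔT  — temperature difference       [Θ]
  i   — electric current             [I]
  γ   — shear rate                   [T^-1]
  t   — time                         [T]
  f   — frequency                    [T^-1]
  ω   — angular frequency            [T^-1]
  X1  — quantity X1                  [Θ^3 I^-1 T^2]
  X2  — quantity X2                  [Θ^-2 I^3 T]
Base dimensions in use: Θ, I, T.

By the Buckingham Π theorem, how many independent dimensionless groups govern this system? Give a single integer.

5

Dimensional matrix (Θ×I×T by ΔT×i×γ×t×f×ω×X1×X2):
  Θ: [ 1  0  0  0  0  0  3 -2]
  I: [ 0  1  0  0  0  0 -1  3]
  T: [ 0  0 -1  1 -1 -1  2  1]
RREF → pivots at {ΔT,i,γ} ⇒ r = 3
n=8, r=3 ⇒ 5 dimensionless groups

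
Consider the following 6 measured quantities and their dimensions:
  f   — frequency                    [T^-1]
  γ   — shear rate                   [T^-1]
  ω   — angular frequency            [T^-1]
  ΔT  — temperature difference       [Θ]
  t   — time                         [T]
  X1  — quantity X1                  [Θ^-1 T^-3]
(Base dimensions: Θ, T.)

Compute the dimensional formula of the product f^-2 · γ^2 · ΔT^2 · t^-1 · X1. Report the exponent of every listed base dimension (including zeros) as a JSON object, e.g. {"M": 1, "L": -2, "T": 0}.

Exponent matrix [Θ,T] × [f,γ,ω,ΔT,t,X1]:
  Θ: [ 0  0  0  1  0 -1]
  T: [-1 -1 -1  0  1 -3]
  [Θ]: (-2)·0+(2)·0+(2)·1+(-1)·0+(1)·-1 = 1
  [T]: (-2)·-1+(2)·-1+(2)·0+(-1)·1+(1)·-3 = -4
⇒ Θ T^-4

{"Θ": 1, "T": -4}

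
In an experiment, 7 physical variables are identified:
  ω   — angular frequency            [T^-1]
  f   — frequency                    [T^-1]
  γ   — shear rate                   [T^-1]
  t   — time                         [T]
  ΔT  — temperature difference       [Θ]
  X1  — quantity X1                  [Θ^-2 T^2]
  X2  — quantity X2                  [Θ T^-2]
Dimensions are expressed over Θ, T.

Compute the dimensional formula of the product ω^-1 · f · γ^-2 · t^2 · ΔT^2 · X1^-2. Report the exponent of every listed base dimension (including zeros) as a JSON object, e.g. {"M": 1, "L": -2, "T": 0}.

Exponent matrix [Θ,T] × [ω,f,γ,t,ΔT,X1,X2]:
  Θ: [ 0  0  0  0  1 -2  1]
  T: [-1 -1 -1  1  0  2 -2]
  [Θ]: (-1)·0+(1)·0+(-2)·0+(2)·0+(2)·1+(-2)·-2 = 6
  [T]: (-1)·-1+(1)·-1+(-2)·-1+(2)·1+(2)·0+(-2)·2 = 0
⇒ Θ^6

{"Θ": 6, "T": 0}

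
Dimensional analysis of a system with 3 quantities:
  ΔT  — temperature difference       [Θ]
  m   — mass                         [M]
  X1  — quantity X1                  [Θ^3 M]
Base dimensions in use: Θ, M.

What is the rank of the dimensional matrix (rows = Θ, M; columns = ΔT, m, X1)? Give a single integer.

Dimensional matrix (Θ×M by ΔT×m×X1):
  Θ: [ 1  0  3]
  M: [ 0  1  1]
RREF → pivots at {ΔT,m} ⇒ r = 2

2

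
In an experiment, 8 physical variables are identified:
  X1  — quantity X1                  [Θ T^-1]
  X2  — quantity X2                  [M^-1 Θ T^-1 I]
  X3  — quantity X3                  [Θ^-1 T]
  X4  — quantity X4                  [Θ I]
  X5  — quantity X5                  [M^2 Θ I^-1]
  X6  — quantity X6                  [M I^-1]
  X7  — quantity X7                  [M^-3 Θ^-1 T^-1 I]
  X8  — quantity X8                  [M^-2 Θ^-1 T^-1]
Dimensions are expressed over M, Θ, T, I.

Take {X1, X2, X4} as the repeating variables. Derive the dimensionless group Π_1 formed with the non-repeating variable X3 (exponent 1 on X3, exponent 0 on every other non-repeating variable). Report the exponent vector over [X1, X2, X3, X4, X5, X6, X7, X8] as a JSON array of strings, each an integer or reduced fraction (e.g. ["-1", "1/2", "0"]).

Exponent matrix [M,Θ,T,I] × [X1,X2,X3,X4,X5,X6,X7,X8]:
  M: [ 0 -1  0  0  2  1 -3 -2]
  Θ: [ 1  1 -1  1  1  0 -1 -1]
  T: [-1 -1  1  0  0  0 -1 -1]
  I: [ 0  1  0  1 -1 -1  1  0]
Row reduction gives pivot columns X1,X2,X4; rank = 3
Repeat: X1,X2,X4; free: X3,X5,X6,X7,X8
RREF:
  r0: [   1    0   -1    0    2    1   -2   -1]
  r1: [   0    1    0    0   -2   -1    3    2]
  r2: [   0    0    0    1    1    0   -2   -2]
  r3: [   0    0    0    0    0    0    0    0]
Fix exponent of X3 at 1, X5 at 0, X6 at 0, X7 at 0, X8 at 0; solve each RREF row for its pivot's exponent:
  r0: exp(X1) + (-1)·1 = 0 ⇒ exp(X1) = 1
  r1: exp(X2) + (0)·1 = 0 ⇒ exp(X2) = 0
  r2: exp(X4) + (0)·1 = 0 ⇒ exp(X4) = 0
Π_1 = X1 · X3

["1", "0", "1", "0", "0", "0", "0", "0"]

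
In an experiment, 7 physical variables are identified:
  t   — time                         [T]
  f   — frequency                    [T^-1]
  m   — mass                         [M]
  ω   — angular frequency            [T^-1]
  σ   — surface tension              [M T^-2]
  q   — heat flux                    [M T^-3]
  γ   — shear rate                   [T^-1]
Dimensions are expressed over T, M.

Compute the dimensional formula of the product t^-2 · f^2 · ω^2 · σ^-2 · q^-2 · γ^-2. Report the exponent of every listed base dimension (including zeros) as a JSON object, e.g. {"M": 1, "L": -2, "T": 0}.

Write exponents as rows T,M / cols t,f,m,ω,σ,q,γ:
  T: [ 1 -1  0 -1 -2 -3 -1]
  M: [ 0  0  1  0  1  1  0]
  [T]: (-2)·1+(2)·-1+(2)·-1+(-2)·-2+(-2)·-3+(-2)·-1 = 6
  [M]: (-2)·0+(2)·0+(2)·0+(-2)·1+(-2)·1+(-2)·0 = -4
⇒ T^6 M^-4

{"T": 6, "M": -4}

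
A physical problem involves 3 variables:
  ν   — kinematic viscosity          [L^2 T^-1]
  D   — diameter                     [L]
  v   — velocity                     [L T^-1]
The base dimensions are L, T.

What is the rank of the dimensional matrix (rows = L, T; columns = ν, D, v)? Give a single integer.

2

Write exponents as rows L,T / cols ν,D,v:
  L: [ 2  1  1]
  T: [-1  0 -1]
Row reduction gives pivot columns ν,D; rank = 2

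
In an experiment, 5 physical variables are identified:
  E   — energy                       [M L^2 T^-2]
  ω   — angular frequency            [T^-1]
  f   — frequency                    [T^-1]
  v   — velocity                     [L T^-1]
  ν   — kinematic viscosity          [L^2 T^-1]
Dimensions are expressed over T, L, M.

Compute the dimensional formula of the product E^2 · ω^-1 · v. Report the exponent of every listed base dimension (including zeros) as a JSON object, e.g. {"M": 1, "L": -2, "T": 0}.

Write exponents as rows T,L,M / cols E,ω,f,v,ν:
  T: [-2 -1 -1 -1 -1]
  L: [ 2  0  0  1  2]
  M: [ 1  0  0  0  0]
  [T]: (2)·-2+(-1)·-1+(1)·-1 = -4
  [L]: (2)·2+(-1)·0+(1)·1 = 5
  [M]: (2)·1+(-1)·0+(1)·0 = 2
⇒ T^-4 L^5 M^2

{"T": -4, "L": 5, "M": 2}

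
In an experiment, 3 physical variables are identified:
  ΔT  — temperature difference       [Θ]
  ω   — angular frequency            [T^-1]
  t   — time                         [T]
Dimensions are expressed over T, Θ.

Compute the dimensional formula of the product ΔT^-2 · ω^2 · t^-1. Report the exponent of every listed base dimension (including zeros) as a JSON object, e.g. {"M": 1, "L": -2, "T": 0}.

Dimensional matrix (T×Θ by ΔT×ω×t):
  T: [ 0 -1  1]
  Θ: [ 1  0  0]
  [T]: (-2)·0+(2)·-1+(-1)·1 = -3
  [Θ]: (-2)·1+(2)·0+(-1)·0 = -2
⇒ T^-3 Θ^-2

{"T": -3, "Θ": -2}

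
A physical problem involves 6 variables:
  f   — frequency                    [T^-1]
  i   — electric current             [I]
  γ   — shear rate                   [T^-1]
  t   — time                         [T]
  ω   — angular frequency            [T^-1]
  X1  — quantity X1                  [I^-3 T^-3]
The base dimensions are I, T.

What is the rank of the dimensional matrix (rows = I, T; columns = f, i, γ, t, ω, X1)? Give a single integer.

2

Dimensional matrix (I×T by f×i×γ×t×ω×X1):
  I: [ 0  1  0  0  0 -3]
  T: [-1  0 -1  1 -1 -3]
RREF → pivots at {f,i} ⇒ r = 2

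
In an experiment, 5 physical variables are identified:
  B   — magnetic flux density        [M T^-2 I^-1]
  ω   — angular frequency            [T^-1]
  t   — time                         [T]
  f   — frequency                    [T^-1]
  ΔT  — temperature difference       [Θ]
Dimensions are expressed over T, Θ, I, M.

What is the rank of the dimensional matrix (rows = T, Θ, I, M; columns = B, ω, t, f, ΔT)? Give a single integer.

Exponent matrix [T,Θ,I,M] × [B,ω,t,f,ΔT]:
  T: [-2 -1  1 -1  0]
  Θ: [ 0  0  0  0  1]
  I: [-1  0  0  0  0]
  M: [ 1  0  0  0  0]
Row reduction gives pivot columns B,ω,ΔT; rank = 3

3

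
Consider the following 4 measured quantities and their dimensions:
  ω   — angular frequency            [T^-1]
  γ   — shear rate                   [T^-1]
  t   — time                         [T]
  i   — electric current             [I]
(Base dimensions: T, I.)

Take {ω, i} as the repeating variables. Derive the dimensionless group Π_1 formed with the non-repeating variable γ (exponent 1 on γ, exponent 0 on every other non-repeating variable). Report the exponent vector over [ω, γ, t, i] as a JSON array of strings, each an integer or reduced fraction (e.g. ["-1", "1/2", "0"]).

["-1", "1", "0", "0"]

Exponent matrix [T,I] × [ω,γ,t,i]:
  T: [-1 -1  1  0]
  I: [ 0  0  0  1]
RREF → pivots at {ω,i} ⇒ r = 2
Repeat: ω,i; free: γ,t
RREF:
  r0: [   1    1   -1    0]
  r1: [   0    0    0    1]
Fix exponent of γ at 1, t at 0; solve each RREF row for its pivot's exponent:
  r0: exp(ω) + (1)·1 = 0 ⇒ exp(ω) = -1
  r1: exp(i) + (0)·1 = 0 ⇒ exp(i) = 0
Π_1 = ω^-1 · γ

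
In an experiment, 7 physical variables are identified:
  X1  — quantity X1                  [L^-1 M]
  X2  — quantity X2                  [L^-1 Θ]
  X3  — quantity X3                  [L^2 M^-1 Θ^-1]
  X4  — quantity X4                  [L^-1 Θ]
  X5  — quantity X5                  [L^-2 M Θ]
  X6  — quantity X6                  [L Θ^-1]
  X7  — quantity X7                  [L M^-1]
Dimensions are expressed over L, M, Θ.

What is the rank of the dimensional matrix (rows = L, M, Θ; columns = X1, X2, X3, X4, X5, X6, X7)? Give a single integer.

Exponent matrix [L,M,Θ] × [X1,X2,X3,X4,X5,X6,X7]:
  L: [-1 -1  2 -1 -2  1  1]
  M: [ 1  0 -1  0  1  0 -1]
  Θ: [ 0  1 -1  1  1 -1  0]
RREF → pivots at {X1,X2} ⇒ r = 2

2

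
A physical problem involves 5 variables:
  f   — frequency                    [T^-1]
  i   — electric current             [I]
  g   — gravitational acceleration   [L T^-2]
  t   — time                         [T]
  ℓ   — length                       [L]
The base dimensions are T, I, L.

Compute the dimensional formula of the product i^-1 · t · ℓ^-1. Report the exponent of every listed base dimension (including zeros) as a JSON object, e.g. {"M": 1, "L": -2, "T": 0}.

Write exponents as rows T,I,L / cols f,i,g,t,ℓ:
  T: [-1  0 -2  1  0]
  I: [ 0  1  0  0  0]
  L: [ 0  0  1  0  1]
  [T]: (-1)·0+(1)·1+(-1)·0 = 1
  [I]: (-1)·1+(1)·0+(-1)·0 = -1
  [L]: (-1)·0+(1)·0+(-1)·1 = -1
⇒ T I^-1 L^-1

{"T": 1, "I": -1, "L": -1}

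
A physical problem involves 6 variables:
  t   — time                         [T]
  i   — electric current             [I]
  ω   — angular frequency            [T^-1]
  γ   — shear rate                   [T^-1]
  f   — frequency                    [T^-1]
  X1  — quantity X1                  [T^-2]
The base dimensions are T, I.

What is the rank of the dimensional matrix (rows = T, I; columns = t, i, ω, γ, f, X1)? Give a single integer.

Dimensional matrix (T×I by t×i×ω×γ×f×X1):
  T: [ 1  0 -1 -1 -1 -2]
  I: [ 0  1  0  0  0  0]
Echelon form has 2 nonzero rows (pivots: t,i)

2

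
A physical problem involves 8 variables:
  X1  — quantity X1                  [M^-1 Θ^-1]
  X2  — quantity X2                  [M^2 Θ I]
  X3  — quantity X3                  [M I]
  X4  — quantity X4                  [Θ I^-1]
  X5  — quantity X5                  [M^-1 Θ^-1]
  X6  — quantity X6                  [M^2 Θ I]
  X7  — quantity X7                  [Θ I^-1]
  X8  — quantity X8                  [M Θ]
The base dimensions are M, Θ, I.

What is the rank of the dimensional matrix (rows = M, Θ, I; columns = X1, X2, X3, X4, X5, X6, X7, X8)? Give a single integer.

2

Exponent matrix [M,Θ,I] × [X1,X2,X3,X4,X5,X6,X7,X8]:
  M: [-1  2  1  0 -1  2  0  1]
  Θ: [-1  1  0  1 -1  1  1  1]
  I: [ 0  1  1 -1  0  1 -1  0]
RREF → pivots at {X1,X2} ⇒ r = 2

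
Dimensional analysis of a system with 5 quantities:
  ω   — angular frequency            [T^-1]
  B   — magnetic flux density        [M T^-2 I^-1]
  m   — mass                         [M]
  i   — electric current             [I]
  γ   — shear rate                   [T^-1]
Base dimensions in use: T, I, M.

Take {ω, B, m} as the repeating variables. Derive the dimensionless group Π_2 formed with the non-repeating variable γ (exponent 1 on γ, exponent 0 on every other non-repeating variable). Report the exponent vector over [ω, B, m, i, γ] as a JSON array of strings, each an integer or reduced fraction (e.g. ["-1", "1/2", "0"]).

["-1", "0", "0", "0", "1"]

Exponent matrix [T,I,M] × [ω,B,m,i,γ]:
  T: [-1 -2  0  0 -1]
  I: [ 0 -1  0  1  0]
  M: [ 0  1  1  0  0]
Echelon form has 3 nonzero rows (pivots: ω,B,m)
Repeat: ω,B,m; free: i,γ
RREF:
  r0: [   1    0    0    2    1]
  r1: [   0    1    0   -1    0]
  r2: [   0    0    1    1    0]
Fix exponent of γ at 1, i at 0; solve each RREF row for its pivot's exponent:
  r0: exp(ω) + (1)·1 = 0 ⇒ exp(ω) = -1
  r1: exp(B) + (0)·1 = 0 ⇒ exp(B) = 0
  r2: exp(m) + (0)·1 = 0 ⇒ exp(m) = 0
Π_2 = ω^-1 · γ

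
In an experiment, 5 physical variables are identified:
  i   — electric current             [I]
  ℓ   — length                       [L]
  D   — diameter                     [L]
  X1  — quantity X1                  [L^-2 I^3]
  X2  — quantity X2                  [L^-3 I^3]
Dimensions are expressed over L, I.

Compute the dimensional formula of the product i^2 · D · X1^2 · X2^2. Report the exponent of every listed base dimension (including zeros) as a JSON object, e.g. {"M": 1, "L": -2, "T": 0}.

{"L": -9, "I": 14}

Write exponents as rows L,I / cols i,ℓ,D,X1,X2:
  L: [ 0  1  1 -2 -3]
  I: [ 1  0  0  3  3]
  [L]: (2)·0+(1)·1+(2)·-2+(2)·-3 = -9
  [I]: (2)·1+(1)·0+(2)·3+(2)·3 = 14
⇒ L^-9 I^14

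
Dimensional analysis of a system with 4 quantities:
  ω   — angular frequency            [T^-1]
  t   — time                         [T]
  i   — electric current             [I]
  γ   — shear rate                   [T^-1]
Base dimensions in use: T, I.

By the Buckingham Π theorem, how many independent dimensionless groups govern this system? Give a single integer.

Exponent matrix [T,I] × [ω,t,i,γ]:
  T: [-1  1  0 -1]
  I: [ 0  0  1  0]
RREF → pivots at {ω,i} ⇒ r = 2
4 vars − rank 2 = 2 Π groups

2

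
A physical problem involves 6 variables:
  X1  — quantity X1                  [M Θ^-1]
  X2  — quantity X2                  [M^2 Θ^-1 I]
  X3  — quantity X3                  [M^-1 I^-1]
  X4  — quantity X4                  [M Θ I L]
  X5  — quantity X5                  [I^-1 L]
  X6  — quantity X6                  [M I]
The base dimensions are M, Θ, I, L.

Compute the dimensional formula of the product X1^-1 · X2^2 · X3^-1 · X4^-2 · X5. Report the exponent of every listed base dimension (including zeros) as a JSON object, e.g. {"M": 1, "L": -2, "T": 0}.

{"M": 2, "Θ": -3, "I": 0, "L": -1}

Dimensional matrix (M×Θ×I×L by X1×X2×X3×X4×X5×X6):
  M: [ 1  2 -1  1  0  1]
  Θ: [-1 -1  0  1  0  0]
  I: [ 0  1 -1  1 -1  1]
  L: [ 0  0  0  1  1  0]
  [M]: (-1)·1+(2)·2+(-1)·-1+(-2)·1+(1)·0 = 2
  [Θ]: (-1)·-1+(2)·-1+(-1)·0+(-2)·1+(1)·0 = -3
  [I]: (-1)·0+(2)·1+(-1)·-1+(-2)·1+(1)·-1 = 0
  [L]: (-1)·0+(2)·0+(-1)·0+(-2)·1+(1)·1 = -1
⇒ M^2 Θ^-3 L^-1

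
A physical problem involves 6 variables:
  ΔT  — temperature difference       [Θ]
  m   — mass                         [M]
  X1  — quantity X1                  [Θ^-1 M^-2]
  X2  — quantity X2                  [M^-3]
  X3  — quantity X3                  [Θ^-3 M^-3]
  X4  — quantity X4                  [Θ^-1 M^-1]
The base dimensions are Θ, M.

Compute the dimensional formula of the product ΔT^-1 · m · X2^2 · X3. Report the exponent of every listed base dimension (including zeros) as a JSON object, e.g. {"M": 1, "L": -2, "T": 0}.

Exponent matrix [Θ,M] × [ΔT,m,X1,X2,X3,X4]:
  Θ: [ 1  0 -1  0 -3 -1]
  M: [ 0  1 -2 -3 -3 -1]
  [Θ]: (-1)·1+(1)·0+(2)·0+(1)·-3 = -4
  [M]: (-1)·0+(1)·1+(2)·-3+(1)·-3 = -8
⇒ Θ^-4 M^-8

{"Θ": -4, "M": -8}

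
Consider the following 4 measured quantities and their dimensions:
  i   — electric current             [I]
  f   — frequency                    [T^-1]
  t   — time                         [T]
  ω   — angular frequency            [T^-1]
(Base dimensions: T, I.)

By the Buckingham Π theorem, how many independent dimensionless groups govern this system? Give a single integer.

2

Write exponents as rows T,I / cols i,f,t,ω:
  T: [ 0 -1  1 -1]
  I: [ 1  0  0  0]
RREF → pivots at {i,f} ⇒ r = 2
n=4, r=2 ⇒ 2 dimensionless groups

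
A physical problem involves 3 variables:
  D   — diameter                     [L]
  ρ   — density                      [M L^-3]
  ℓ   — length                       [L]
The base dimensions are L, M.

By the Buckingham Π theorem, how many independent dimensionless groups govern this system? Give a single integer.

1

Write exponents as rows L,M / cols D,ρ,ℓ:
  L: [ 1 -3  1]
  M: [ 0  1  0]
Echelon form has 2 nonzero rows (pivots: D,ρ)
Π count = n − r = 3 − 2 = 1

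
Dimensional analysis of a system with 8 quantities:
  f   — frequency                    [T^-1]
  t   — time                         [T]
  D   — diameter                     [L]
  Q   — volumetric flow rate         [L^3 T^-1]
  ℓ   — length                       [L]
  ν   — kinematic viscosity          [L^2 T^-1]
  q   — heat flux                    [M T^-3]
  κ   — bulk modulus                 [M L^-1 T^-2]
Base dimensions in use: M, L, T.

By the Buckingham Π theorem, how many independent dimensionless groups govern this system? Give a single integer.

5

Exponent matrix [M,L,T] × [f,t,D,Q,ℓ,ν,q,κ]:
  M: [ 0  0  0  0  0  0  1  1]
  L: [ 0  0  1  3  1  2  0 -1]
  T: [-1  1  0 -1  0 -1 -3 -2]
Row reduction gives pivot columns f,D,q; rank = 3
Π count = n − r = 8 − 3 = 5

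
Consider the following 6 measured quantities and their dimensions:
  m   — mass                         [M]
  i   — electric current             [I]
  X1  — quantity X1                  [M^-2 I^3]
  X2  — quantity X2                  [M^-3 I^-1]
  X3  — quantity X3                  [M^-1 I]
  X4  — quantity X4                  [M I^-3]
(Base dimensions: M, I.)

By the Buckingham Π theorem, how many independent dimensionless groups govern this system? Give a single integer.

Exponent matrix [M,I] × [m,i,X1,X2,X3,X4]:
  M: [ 1  0 -2 -3 -1  1]
  I: [ 0  1  3 -1  1 -3]
Row reduction gives pivot columns m,i; rank = 2
Π count = n − r = 6 − 2 = 4

4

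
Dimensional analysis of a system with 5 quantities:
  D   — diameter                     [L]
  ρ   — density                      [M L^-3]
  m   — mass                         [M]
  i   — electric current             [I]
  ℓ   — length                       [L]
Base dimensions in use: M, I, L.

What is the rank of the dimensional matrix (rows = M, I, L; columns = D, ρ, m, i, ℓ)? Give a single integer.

3

Dimensional matrix (M×I×L by D×ρ×m×i×ℓ):
  M: [ 0  1  1  0  0]
  I: [ 0  0  0  1  0]
  L: [ 1 -3  0  0  1]
RREF → pivots at {D,ρ,i} ⇒ r = 3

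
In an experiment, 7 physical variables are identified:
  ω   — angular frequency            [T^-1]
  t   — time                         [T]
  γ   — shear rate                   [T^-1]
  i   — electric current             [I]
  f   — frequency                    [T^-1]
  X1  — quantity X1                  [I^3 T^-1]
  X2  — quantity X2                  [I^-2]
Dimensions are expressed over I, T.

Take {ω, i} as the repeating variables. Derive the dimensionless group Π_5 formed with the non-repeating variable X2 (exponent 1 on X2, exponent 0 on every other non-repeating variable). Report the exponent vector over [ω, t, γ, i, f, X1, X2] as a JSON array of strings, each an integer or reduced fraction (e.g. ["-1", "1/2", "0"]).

["0", "0", "0", "2", "0", "0", "1"]

Write exponents as rows I,T / cols ω,t,γ,i,f,X1,X2:
  I: [ 0  0  0  1  0  3 -2]
  T: [-1  1 -1  0 -1 -1  0]
RREF → pivots at {ω,i} ⇒ r = 2
Repeat: ω,i; free: t,γ,f,X1,X2
RREF:
  r0: [   1   -1    1    0    1    1    0]
  r1: [   0    0    0    1    0    3   -2]
Fix exponent of X2 at 1, t at 0, γ at 0, f at 0, X1 at 0; solve each RREF row for its pivot's exponent:
  r0: exp(ω) + (0)·1 = 0 ⇒ exp(ω) = 0
  r1: exp(i) + (-2)·1 = 0 ⇒ exp(i) = 2
Π_5 = i^2 · X2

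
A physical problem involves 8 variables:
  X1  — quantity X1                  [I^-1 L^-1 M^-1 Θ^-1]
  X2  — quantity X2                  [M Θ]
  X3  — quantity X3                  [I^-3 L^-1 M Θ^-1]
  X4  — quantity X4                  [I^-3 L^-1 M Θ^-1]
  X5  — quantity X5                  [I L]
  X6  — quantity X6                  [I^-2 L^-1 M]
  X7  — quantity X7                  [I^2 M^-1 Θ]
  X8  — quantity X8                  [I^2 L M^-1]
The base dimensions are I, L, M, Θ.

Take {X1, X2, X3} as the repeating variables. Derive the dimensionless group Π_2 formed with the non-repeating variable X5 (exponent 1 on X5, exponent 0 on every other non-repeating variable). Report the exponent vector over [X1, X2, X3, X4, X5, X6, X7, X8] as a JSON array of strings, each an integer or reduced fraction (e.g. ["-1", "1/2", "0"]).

Exponent matrix [I,L,M,Θ] × [X1,X2,X3,X4,X5,X6,X7,X8]:
  I: [-1  0 -3 -3  1 -2  2  2]
  L: [-1  0 -1 -1  1 -1  0  1]
  M: [-1  1  1  1  0  1 -1 -1]
  Θ: [-1  1 -1 -1  0  0  1  0]
RREF → pivots at {X1,X2,X3} ⇒ r = 3
Pivot set = {X1,X2,X3}, free = {X4,X5,X6,X7,X8}
RREF:
  r0: [   1    0    0    0   -1  1/2    1 -1/2]
  r1: [   0    1    0    0   -1    1    1   -1]
  r2: [   0    0    1    1    0  1/2   -1 -1/2]
  r3: [   0    0    0    0    0    0    0    0]
Fix exponent of X5 at 1, X4 at 0, X6 at 0, X7 at 0, X8 at 0; solve each RREF row for its pivot's exponent:
  r0: exp(X1) + (-1)·1 = 0 ⇒ exp(X1) = 1
  r1: exp(X2) + (-1)·1 = 0 ⇒ exp(X2) = 1
  r2: exp(X3) + (0)·1 = 0 ⇒ exp(X3) = 0
Π_2 = X1 · X2 · X5

["1", "1", "0", "0", "1", "0", "0", "0"]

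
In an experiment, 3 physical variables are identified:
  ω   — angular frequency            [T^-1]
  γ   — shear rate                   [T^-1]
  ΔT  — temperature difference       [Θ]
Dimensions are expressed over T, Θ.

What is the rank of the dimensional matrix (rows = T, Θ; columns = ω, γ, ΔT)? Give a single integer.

Exponent matrix [T,Θ] × [ω,γ,ΔT]:
  T: [-1 -1  0]
  Θ: [ 0  0  1]
Row reduction gives pivot columns ω,ΔT; rank = 2

2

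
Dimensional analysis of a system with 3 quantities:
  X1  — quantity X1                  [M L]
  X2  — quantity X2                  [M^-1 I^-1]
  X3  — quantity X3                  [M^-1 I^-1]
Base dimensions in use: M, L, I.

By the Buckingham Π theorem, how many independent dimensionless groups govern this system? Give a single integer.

Exponent matrix [M,L,I] × [X1,X2,X3]:
  M: [ 1 -1 -1]
  L: [ 1  0  0]
  I: [ 0 -1 -1]
Row reduction gives pivot columns X1,X2; rank = 2
Π count = n − r = 3 − 2 = 1

1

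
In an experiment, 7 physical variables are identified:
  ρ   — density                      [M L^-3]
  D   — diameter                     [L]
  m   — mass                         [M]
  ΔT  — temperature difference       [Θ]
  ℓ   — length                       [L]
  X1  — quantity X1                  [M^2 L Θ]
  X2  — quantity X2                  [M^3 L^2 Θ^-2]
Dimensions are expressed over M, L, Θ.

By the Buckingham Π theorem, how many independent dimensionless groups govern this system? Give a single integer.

Dimensional matrix (M×L×Θ by ρ×D×m×ΔT×ℓ×X1×X2):
  M: [ 1  0  1  0  0  2  3]
  L: [-3  1  0  0  1  1  2]
  Θ: [ 0  0  0  1  0  1 -2]
Row reduction gives pivot columns ρ,D,ΔT; rank = 3
7 vars − rank 3 = 4 Π groups

4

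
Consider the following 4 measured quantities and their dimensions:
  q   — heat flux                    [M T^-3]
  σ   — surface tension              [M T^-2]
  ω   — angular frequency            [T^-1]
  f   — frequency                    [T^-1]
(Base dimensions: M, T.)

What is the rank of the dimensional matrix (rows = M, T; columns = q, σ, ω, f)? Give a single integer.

Dimensional matrix (M×T by q×σ×ω×f):
  M: [ 1  1  0  0]
  T: [-3 -2 -1 -1]
Row reduction gives pivot columns q,σ; rank = 2

2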